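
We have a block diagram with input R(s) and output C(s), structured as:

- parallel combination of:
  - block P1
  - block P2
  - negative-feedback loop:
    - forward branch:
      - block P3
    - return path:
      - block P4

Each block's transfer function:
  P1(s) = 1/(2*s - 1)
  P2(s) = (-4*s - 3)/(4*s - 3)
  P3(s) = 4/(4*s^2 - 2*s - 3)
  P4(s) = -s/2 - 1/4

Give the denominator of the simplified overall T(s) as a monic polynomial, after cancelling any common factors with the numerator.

Step 1. close the feedback loop around P3, P4 -> 1/(s^2 - s - 1)
Step 2. sum the parallel branches P1, P2, [P3/(1+P3*P4)] -> (-8*s^4 + 10*s^3 + 14*s^2 - 12*s + 3)/(8*s^4 - 18*s^3 + 5*s^2 + 7*s - 3)
Step 2 gives the fully reduced T(s), with no common factor left to cancel. The denominator's leading coefficient is 8, so divide each of its coefficients by 8 to get the monic form.

Answer: s^4 - 9*s^3/4 + 5*s^2/8 + 7*s/8 - 3/8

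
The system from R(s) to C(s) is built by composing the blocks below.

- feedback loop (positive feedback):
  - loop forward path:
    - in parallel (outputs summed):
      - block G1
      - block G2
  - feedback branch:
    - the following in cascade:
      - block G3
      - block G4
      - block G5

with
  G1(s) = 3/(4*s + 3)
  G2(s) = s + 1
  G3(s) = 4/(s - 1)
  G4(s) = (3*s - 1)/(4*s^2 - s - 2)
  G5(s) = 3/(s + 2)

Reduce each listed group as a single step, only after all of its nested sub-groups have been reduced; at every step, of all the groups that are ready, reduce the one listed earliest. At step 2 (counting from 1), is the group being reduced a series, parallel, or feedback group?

The answer is series.

Reasoning:
Step 1: sum the parallel branches G1, G2
Step 2: combine G3, G4, G5 in series
Step 3: close the feedback loop around (G1+G2), (G3*G4*G5)
The group at step 2 is a series group.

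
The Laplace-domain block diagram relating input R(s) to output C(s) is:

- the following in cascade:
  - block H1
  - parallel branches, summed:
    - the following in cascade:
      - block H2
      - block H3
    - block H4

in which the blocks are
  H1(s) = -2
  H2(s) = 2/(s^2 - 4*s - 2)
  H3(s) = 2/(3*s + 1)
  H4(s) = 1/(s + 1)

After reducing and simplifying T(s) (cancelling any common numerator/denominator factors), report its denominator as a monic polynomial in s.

Reducing step by step:

Step 1 - series reduction of H2, H3 = 4/(3*s^3 - 11*s^2 - 10*s - 2)
Step 2 - parallel reduction of (H2*H3), H4 = (3*s^3 - 11*s^2 - 6*s + 2)/(3*s^4 - 8*s^3 - 21*s^2 - 12*s - 2)
Step 3 - multiply H1, ((H2*H3)+H4) (series) = (-6*s^3 + 22*s^2 + 12*s - 4)/(3*s^4 - 8*s^3 - 21*s^2 - 12*s - 2)
Step 3 gives the fully reduced T(s), with no common factor left to cancel. The denominator's leading coefficient is 3, so divide each of its coefficients by 3 to get the monic form.

Answer: s^4 - 8*s^3/3 - 7*s^2 - 4*s - 2/3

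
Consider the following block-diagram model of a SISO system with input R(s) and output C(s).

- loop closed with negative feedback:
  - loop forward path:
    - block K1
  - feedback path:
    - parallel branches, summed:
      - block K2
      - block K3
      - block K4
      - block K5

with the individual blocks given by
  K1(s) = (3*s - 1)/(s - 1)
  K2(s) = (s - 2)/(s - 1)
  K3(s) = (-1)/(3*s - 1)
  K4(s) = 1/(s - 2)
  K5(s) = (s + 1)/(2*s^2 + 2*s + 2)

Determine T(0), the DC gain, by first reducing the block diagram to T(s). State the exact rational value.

First reduce the diagram to T(s).

1. combine K2, K3, K4, K5 in parallel; result (6*s^5 - 13*s^4 + 7*s^3 - 3*s^2 + 27*s - 12)/(6*s^5 - 14*s^4 + 4*s^3 - 6*s^2 + 14*s - 4)
2. close the feedback loop around K1, (K2+K3+K4+K5); result (6*s^5 - 14*s^4 + 4*s^3 - 6*s^2 + 14*s - 4)/(8*s^5 - 19*s^4 + 11*s^3 - 5*s^2 + 33*s - 16)
Step 2 gives the overall T(s). Then T(0) = -4/(-16) = 1/4.

Answer: 1/4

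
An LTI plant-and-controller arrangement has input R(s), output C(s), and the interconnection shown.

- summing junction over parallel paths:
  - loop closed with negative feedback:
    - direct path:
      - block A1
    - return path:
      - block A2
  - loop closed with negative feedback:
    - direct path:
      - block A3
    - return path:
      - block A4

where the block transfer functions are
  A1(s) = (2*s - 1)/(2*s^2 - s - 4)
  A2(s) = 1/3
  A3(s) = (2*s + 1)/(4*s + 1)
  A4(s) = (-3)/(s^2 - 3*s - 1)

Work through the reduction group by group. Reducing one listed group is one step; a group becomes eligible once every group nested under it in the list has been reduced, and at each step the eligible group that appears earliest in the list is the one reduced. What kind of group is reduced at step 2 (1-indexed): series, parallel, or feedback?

Step 1 - close the feedback loop around A1, A2
Step 2 - collapse the loop (A3 forward, A4 return)
Step 3 - reduce the parallel group [A1/(1+A1*A2)], [A3/(1+A3*A4)]
So the answer for step 2 is feedback.

Hence the answer: feedback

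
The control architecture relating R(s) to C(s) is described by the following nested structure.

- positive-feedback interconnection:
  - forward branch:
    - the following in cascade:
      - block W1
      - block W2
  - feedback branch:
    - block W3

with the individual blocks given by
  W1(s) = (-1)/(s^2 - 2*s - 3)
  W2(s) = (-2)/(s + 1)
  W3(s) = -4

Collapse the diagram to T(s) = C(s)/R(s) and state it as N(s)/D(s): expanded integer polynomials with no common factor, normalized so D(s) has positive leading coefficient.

First reduce the diagram to T(s).

Step 1. combine W1, W2 in series: 2/(s^3 - s^2 - 5*s - 3)
Step 2. apply the feedback formula to (W1*W2), W3, giving the overall T(s)

Answer: 2/(s^3 - s^2 - 5*s + 5)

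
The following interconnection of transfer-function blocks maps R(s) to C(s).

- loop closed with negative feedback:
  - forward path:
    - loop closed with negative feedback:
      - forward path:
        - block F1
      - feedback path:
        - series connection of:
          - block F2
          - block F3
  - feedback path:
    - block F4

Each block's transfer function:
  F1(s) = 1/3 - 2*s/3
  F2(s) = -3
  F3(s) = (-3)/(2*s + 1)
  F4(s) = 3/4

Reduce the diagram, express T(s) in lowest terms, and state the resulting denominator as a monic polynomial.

The answer is s^2 + 4*s - 17/4.

Reasoning:
(1) series reduction of F2, F3: 9/(2*s + 1)
(2) apply the feedback formula to F1, (F2*F3): (4*s^2 - 1)/(12*s - 12)
(3) collapse the loop ([F1/(1+F1*(F2*F3))] forward, F4 return): (16*s^2 - 4)/(12*s^2 + 48*s - 51)
Step 3 gives the fully reduced T(s), with no common factor left to cancel. The denominator's leading coefficient is 12, so divide each of its coefficients by 12 to get the monic form.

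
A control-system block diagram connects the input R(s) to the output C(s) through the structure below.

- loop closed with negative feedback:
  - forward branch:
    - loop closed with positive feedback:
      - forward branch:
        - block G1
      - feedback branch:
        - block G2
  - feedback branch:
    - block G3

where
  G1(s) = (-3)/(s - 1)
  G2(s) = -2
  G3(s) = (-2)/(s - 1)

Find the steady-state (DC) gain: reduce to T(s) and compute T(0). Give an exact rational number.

Reducing step by step:

Step 1. apply the feedback formula to G1, G2; result (-3)/(s - 7)
Step 2. feedback reduction of [G1/(1-G1*G2)], G3; result (3 - 3*s)/(s^2 - 8*s + 13)
That last expression is T(s); at s = 0 only the constant terms survive, so T(0) = 3/13.

Answer: 3/13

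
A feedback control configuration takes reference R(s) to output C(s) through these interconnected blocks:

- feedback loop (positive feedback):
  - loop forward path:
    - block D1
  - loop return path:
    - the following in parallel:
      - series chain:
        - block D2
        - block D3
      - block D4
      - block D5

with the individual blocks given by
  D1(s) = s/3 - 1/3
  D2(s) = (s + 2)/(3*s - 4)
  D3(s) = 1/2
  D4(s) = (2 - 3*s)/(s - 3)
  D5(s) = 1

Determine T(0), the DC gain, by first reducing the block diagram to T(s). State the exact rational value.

(1) combine D2, D3 in series -> (s + 2)/(6*s - 8)
(2) reduce the parallel group (D2*D3), D4, D5 -> (-11*s^2 + 9*s + 2)/(6*s^2 - 26*s + 24)
(3) feedback reduction of D1, ((D2*D3)+D4+D5) -> (6*s^3 - 32*s^2 + 50*s - 24)/(11*s^3 - 2*s^2 - 71*s + 74)
Step 3 gives the overall T(s). Then T(0) = -24/74 = -12/37.

Hence the answer: -12/37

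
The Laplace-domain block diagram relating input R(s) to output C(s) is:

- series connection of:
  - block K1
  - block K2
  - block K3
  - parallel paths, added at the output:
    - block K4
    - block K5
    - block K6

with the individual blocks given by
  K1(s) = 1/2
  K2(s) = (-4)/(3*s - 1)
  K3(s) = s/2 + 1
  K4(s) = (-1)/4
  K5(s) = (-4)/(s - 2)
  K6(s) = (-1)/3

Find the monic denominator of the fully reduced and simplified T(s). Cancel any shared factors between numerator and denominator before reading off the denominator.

Step 1: reduce the parallel group K4, K5, K6; result (-7*s - 34)/(12*s - 24)
Step 2: combine K1, K2, K3, (K4+K5+K6) in series; result (7*s^2 + 48*s + 68)/(36*s^2 - 84*s + 24)
T(s) is the step-2 result (common factors already cancelled). Leading coefficient of the denominator: 36. Divide through by 36 for the monic polynomial.

Hence the answer: s^2 - 7*s/3 + 2/3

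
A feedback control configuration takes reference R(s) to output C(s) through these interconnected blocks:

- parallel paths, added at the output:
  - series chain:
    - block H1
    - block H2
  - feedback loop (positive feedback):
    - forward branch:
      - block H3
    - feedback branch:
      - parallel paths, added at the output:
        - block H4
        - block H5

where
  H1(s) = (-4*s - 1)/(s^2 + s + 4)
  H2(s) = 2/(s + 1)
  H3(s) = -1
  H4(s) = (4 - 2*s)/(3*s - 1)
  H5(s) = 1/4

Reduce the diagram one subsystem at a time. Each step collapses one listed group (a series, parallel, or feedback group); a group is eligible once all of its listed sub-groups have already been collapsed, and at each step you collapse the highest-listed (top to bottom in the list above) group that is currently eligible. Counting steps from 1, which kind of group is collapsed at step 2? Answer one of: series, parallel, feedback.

Step 1: combine H1, H2 in series
Step 2: parallel reduction of H4, H5
Step 3: close the feedback loop around H3, (H4+H5)
Step 4: add (H1*H2), [H3/(1-H3*(H4+H5))] (parallel)
The group at step 2 is a parallel group.

Final answer: parallel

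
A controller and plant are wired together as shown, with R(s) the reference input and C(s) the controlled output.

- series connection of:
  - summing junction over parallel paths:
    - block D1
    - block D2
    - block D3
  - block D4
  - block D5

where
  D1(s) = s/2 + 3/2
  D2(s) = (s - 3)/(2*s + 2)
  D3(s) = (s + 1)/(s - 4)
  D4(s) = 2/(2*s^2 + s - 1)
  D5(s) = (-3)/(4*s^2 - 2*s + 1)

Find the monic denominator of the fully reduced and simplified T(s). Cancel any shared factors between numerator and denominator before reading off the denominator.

Reducing step by step:

(1) parallel reduction of D1, D2, D3, giving (s^3 + 3*s^2 - 16*s + 2)/(2*s^2 - 6*s - 8)
(2) multiply (D1+D2+D3), D4, D5 (series), giving (-3*s^3 - 9*s^2 + 48*s - 6)/(8*s^6 - 24*s^5 - 36*s^4 + 15*s^3 + 6*s^2 - 9*s + 4)
That last expression is T(s), already simplified. Scaling its denominator by 1/8 (the reciprocal of the leading coefficient) yields the monic denominator.

Answer: s^6 - 3*s^5 - 9*s^4/2 + 15*s^3/8 + 3*s^2/4 - 9*s/8 + 1/2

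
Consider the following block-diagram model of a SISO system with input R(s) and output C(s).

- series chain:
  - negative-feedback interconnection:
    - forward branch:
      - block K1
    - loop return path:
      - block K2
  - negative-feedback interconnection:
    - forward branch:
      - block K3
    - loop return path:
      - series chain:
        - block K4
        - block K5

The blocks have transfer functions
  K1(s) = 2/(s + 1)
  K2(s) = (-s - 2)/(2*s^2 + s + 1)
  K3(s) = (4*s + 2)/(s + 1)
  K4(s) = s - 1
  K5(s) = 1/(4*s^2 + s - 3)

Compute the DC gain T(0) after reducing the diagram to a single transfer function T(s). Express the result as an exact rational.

Step 1. reduce the feedback loop with forward K1 and return K2; result (4*s^2 + 2*s + 2)/(2*s^3 + 3*s^2 - 3)
Step 2. combine K4, K5 in series; result (s - 1)/(4*s^2 + s - 3)
Step 3. apply the feedback formula to K3, (K4*K5); result (16*s^3 + 12*s^2 - 10*s - 6)/(4*s^3 + 9*s^2 - 4*s - 5)
Step 4. multiply [K1/(1+K1*K2)], [K3/(1+K3*(K4*K5))] (series); result (64*s^5 + 80*s^4 + 16*s^3 - 20*s^2 - 32*s - 12)/(8*s^6 + 30*s^5 + 19*s^4 - 34*s^3 - 42*s^2 + 12*s + 15)
The step-4 result is T(s). Setting s = 0: T(0) = -12/15 = -4/5.

Answer: -4/5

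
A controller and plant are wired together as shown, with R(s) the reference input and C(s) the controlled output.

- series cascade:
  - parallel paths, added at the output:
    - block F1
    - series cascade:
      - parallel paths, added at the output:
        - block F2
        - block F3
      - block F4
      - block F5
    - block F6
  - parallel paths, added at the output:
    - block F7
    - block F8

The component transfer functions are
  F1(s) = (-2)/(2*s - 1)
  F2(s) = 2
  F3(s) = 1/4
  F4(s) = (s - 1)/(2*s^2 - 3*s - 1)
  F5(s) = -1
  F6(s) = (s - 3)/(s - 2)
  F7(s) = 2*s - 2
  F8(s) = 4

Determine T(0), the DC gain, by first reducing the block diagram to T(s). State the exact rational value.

Step 1. combine F2, F3 in parallel gives 9/4
Step 2. reduce the series chain (F2+F3), F4, F5 gives (9 - 9*s)/(8*s^2 - 12*s - 4)
Step 3. reduce the parallel group F1, ((F2+F3)*F4*F5), F6 gives (16*s^4 - 114*s^3 + 219*s^2 - 111*s - 10)/(16*s^4 - 64*s^3 + 68*s^2 - 4*s - 8)
Step 4. reduce the parallel group F7, F8 gives 2*s + 2
Step 5. combine (F1+((F2+F3)*F4*F5)+F6), (F7+F8) in series gives (16*s^5 - 98*s^4 + 105*s^3 + 108*s^2 - 121*s - 10)/(8*s^4 - 32*s^3 + 34*s^2 - 2*s - 4)
Step 5 gives the overall T(s). Then T(0) = -10/(-4) = 5/2.

Final answer: 5/2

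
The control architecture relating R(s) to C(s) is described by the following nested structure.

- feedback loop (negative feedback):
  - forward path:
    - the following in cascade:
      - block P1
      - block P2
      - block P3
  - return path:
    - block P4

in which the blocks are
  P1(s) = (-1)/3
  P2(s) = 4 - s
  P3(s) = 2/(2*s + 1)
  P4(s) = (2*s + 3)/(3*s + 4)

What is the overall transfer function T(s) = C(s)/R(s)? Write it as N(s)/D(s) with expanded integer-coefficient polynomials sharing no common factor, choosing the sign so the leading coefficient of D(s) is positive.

Step 1. combine P1, P2, P3 in series: (2*s - 8)/(6*s + 3)
Step 2. apply the feedback formula to (P1*P2*P3), P4, which is the overall transfer function T(s) = C(s)/R(s) in lowest terms

Therefore the answer is (6*s^2 - 16*s - 32)/(22*s^2 + 23*s - 12).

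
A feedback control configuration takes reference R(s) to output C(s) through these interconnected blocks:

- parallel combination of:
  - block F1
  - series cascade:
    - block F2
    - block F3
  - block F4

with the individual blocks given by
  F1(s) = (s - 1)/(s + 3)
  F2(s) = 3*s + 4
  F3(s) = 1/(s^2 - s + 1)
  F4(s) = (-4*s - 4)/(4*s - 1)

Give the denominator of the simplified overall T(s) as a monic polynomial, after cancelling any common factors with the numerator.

(1) combine F2, F3 in series = (3*s + 4)/(s^2 - s + 1)
(2) reduce the parallel group F1, (F2*F3), F4 = (-9*s^3 + 59*s^2 + 25*s - 23)/(4*s^4 + 7*s^3 - 10*s^2 + 14*s - 3)
No further cancellation is possible in the step-2 result, so that is T(s). Its denominator becomes monic after dividing by the leading coefficient 4.

Therefore the answer is s^4 + 7*s^3/4 - 5*s^2/2 + 7*s/2 - 3/4.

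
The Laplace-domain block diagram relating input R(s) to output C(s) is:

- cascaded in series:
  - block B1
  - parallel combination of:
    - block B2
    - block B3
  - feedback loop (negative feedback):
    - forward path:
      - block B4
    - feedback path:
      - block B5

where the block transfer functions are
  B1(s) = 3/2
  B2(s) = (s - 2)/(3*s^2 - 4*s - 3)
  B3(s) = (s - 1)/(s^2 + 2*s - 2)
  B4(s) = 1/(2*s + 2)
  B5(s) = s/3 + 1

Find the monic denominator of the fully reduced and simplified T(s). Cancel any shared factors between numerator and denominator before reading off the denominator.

Step 1. add B2, B3 (parallel), giving (4*s^3 - 7*s^2 - 5*s + 7)/(3*s^4 + 2*s^3 - 17*s^2 + 2*s + 6)
Step 2. collapse the loop (B4 forward, B5 return), giving 3/(7*s + 9)
Step 3. combine B1, (B2+B3), [B4/(1+B4*B5)] in series, giving (36*s^3 - 63*s^2 - 45*s + 63)/(42*s^5 + 82*s^4 - 202*s^3 - 278*s^2 + 120*s + 108)
Step 3 gives the fully reduced T(s), with no common factor left to cancel. The denominator's leading coefficient is 42, so divide each of its coefficients by 42 to get the monic form.

Final answer: s^5 + 41*s^4/21 - 101*s^3/21 - 139*s^2/21 + 20*s/7 + 18/7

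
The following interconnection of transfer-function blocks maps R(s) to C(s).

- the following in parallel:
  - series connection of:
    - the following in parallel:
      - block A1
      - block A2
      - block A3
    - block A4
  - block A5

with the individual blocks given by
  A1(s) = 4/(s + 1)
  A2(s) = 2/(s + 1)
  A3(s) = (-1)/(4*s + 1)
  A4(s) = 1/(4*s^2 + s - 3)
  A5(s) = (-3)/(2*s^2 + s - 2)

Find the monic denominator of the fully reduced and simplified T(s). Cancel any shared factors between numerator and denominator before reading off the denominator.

(1) reduce the parallel group A1, A2, A3; result (23*s + 5)/(4*s^2 + 5*s + 1)
(2) combine (A1+A2+A3), A4 in series; result (23*s + 5)/(16*s^4 + 24*s^3 - 3*s^2 - 14*s - 3)
(3) sum the parallel branches ((A1+A2+A3)*A4), A5; result (-48*s^4 - 26*s^3 + 42*s^2 + s - 1)/(32*s^6 + 64*s^5 - 14*s^4 - 79*s^3 - 14*s^2 + 25*s + 6)
That last expression is T(s), already simplified. Scaling its denominator by 1/32 (the reciprocal of the leading coefficient) yields the monic denominator.

Final answer: s^6 + 2*s^5 - 7*s^4/16 - 79*s^3/32 - 7*s^2/16 + 25*s/32 + 3/16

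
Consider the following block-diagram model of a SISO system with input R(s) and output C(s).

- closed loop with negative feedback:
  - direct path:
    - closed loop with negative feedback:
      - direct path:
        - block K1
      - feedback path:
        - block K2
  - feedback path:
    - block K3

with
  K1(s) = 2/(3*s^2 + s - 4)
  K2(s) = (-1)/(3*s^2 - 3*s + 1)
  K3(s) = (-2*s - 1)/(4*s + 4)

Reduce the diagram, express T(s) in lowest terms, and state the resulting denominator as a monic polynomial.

(1) apply the feedback formula to K1, K2 -> (6*s^2 - 6*s + 2)/(9*s^4 - 6*s^3 - 12*s^2 + 13*s - 6)
(2) feedback reduction of [K1/(1+K1*K2)], K3 -> (12*s^3 - 8*s + 4)/(18*s^5 + 6*s^4 - 42*s^3 + 5*s^2 + 15*s - 13)
The result of step 2 is T(s) in lowest terms. Its denominator has leading coefficient 18; dividing the denominator through by 18 makes it monic.

Therefore the answer is s^5 + s^4/3 - 7*s^3/3 + 5*s^2/18 + 5*s/6 - 13/18.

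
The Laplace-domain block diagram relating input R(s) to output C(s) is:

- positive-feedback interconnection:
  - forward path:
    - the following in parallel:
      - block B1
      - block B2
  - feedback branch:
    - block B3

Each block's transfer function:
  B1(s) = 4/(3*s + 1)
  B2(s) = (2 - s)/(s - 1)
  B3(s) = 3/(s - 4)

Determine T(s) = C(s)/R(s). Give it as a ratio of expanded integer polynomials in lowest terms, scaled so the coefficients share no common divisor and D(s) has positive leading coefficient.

Answer: (-3*s^3 + 21*s^2 - 38*s + 8)/(3*s^3 - 5*s^2 - 20*s + 10)

Working:
Step 1: sum the parallel branches B1, B2; result (-3*s^2 + 9*s - 2)/(3*s^2 - 2*s - 1)
Step 2: feedback reduction of (B1+B2), B3, which is the overall transfer function T(s) = C(s)/R(s) in lowest terms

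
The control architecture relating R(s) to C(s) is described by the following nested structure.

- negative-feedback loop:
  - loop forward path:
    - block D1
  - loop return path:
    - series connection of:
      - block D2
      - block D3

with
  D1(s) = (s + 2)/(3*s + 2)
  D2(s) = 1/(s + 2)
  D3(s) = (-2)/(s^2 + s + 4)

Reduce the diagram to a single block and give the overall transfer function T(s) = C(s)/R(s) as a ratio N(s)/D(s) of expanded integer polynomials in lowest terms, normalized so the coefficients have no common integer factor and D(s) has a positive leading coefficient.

First reduce the diagram to T(s).

Step 1: series reduction of D2, D3: (-2)/(s^3 + 3*s^2 + 6*s + 8)
Step 2: close the feedback loop around D1, (D2*D3) - this is the overall T(s), already in the required normalized form

Answer: (s^3 + 3*s^2 + 6*s + 8)/(3*s^3 + 5*s^2 + 14*s + 6)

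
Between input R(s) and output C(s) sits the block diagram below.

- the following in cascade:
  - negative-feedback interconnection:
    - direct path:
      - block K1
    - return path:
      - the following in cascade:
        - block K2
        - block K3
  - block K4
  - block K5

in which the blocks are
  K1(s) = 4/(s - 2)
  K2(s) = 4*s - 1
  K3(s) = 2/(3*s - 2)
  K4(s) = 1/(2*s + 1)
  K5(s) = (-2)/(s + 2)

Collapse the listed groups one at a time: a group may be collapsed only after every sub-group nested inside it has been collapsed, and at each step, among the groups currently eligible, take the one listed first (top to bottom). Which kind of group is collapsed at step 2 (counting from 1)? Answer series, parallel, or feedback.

The answer is feedback.

Reasoning:
[1] reduce the series chain K2, K3
[2] collapse the loop (K1 forward, (K2*K3) return)
[3] combine [K1/(1+K1*(K2*K3))], K4, K5 in series
At step 2 the group reduced is feedback.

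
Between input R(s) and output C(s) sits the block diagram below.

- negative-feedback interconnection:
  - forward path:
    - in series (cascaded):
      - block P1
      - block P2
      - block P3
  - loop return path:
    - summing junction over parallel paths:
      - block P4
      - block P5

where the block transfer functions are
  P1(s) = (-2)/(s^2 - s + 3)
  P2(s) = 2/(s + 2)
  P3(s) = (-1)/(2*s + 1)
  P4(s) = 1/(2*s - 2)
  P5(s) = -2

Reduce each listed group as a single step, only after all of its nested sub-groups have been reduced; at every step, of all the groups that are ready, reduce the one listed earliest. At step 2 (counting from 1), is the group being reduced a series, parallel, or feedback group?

1. cascade P1, P2, P3
2. sum the parallel branches P4, P5
3. apply the feedback formula to (P1*P2*P3), (P4+P5)
Step 2 collapses a parallel group.

Final answer: parallel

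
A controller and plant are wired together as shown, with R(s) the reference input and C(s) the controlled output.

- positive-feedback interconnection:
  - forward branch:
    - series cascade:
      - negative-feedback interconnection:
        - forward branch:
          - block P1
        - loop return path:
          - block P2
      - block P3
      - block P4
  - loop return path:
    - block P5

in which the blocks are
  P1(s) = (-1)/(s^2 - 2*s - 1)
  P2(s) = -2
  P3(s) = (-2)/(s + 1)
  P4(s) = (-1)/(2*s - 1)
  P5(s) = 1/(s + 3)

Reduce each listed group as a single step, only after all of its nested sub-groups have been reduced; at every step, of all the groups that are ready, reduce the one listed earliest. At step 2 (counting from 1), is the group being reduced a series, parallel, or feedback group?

Step 1: feedback reduction of P1, P2
Step 2: cascade [P1/(1+P1*P2)], P3, P4
Step 3: close the feedback loop around ([P1/(1+P1*P2)]*P3*P4), P5
Step 2: series.

Hence the answer: series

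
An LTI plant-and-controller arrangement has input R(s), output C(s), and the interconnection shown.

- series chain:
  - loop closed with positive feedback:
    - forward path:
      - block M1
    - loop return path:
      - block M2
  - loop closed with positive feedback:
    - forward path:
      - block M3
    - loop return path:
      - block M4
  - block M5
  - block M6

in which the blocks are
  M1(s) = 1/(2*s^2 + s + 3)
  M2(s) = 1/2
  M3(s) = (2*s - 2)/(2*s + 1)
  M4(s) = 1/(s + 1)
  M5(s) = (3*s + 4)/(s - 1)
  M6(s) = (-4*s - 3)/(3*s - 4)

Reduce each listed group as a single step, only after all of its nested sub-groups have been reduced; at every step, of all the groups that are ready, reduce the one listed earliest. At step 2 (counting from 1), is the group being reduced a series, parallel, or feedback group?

[1] feedback reduction of M1, M2
[2] reduce the feedback loop with forward M3 and return M4
[3] combine [M1/(1-M1*M2)], [M3/(1-M3*M4)], M5, M6 in series
The group at step 2 is a feedback group.

Hence the answer: feedback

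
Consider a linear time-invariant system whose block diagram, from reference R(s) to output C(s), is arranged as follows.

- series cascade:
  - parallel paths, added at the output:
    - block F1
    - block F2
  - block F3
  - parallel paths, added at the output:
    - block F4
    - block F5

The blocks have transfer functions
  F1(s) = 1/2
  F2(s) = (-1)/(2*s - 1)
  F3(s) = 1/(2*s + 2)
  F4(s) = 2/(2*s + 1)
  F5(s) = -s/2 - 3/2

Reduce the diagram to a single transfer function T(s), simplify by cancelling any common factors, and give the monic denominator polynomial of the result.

Answer: s^3 + s^2 - s/4 - 1/4

Working:
Step 1 - add F1, F2 (parallel); result (2*s - 3)/(4*s - 2)
Step 2 - reduce the parallel group F4, F5; result (-2*s^2 - 7*s + 1)/(4*s + 2)
Step 3 - series reduction of (F1+F2), F3, (F4+F5); result (-4*s^3 - 8*s^2 + 23*s - 3)/(32*s^3 + 32*s^2 - 8*s - 8)
No further cancellation is possible in the step-3 result, so that is T(s). Its denominator becomes monic after dividing by the leading coefficient 32.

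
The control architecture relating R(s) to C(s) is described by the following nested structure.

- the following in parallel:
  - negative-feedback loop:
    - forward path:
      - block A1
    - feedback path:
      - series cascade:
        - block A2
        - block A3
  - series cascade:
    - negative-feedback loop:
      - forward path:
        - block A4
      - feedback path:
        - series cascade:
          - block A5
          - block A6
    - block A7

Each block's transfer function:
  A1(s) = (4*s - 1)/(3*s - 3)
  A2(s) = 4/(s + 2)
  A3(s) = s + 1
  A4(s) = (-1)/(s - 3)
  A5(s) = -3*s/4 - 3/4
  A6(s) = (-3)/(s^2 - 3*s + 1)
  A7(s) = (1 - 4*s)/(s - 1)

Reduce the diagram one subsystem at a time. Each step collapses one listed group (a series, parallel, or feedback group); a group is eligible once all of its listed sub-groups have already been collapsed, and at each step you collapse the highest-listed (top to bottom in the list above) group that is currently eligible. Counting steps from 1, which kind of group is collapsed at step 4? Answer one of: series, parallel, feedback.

Answer: feedback

Working:
Step 1. multiply A2, A3 (series)
Step 2. reduce the feedback loop with forward A1 and return (A2*A3)
Step 3. series reduction of A5, A6
Step 4. collapse the loop (A4 forward, (A5*A6) return)
Step 5. reduce the series chain [A4/(1+A4*(A5*A6))], A7
Step 6. combine [A1/(1+A1*(A2*A3))], ([A4/(1+A4*(A5*A6))]*A7) in parallel
Step 4 collapses a feedback group.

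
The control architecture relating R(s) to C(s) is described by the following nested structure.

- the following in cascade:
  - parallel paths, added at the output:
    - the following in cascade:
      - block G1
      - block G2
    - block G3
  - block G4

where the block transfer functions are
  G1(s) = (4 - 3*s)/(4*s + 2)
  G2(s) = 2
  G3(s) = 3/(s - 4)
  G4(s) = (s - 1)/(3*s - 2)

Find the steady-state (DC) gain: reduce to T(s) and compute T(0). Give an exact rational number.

Answer: 13/8

Working:
(1) combine G1, G2 in series = (4 - 3*s)/(2*s + 1)
(2) add (G1*G2), G3 (parallel) = (-3*s^2 + 22*s - 13)/(2*s^2 - 7*s - 4)
(3) combine ((G1*G2)+G3), G4 in series = (-3*s^3 + 25*s^2 - 35*s + 13)/(6*s^3 - 25*s^2 + 2*s + 8)
That last expression is T(s); at s = 0 only the constant terms survive, so T(0) = 13/8.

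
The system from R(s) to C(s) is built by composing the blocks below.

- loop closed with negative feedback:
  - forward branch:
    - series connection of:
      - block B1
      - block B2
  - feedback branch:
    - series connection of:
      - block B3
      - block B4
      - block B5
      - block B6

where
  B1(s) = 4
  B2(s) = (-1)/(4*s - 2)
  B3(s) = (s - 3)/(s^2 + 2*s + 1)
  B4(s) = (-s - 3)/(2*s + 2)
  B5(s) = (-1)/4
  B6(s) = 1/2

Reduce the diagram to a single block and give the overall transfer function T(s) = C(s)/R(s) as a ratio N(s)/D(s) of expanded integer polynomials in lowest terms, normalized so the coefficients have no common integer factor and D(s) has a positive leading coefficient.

Step 1. reduce the series chain B1, B2 = (-2)/(2*s - 1)
Step 2. series reduction of B3, B4, B5, B6 = (s^2 - 9)/(16*s^3 + 48*s^2 + 48*s + 16)
Step 3. close the feedback loop around (B1*B2), (B3*B4*B5*B6): this yields T(s), and no further normalization is needed

Hence the answer: (-16*s^3 - 48*s^2 - 48*s - 16)/(16*s^4 + 40*s^3 + 23*s^2 - 8*s + 1)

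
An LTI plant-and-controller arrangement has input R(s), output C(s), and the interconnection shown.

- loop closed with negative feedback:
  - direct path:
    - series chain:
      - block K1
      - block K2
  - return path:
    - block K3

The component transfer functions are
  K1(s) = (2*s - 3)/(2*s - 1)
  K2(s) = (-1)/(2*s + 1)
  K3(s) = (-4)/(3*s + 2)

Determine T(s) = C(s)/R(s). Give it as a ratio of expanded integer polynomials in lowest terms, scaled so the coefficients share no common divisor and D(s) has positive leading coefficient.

[1] reduce the series chain K1, K2 -> (3 - 2*s)/(4*s^2 - 1)
[2] reduce the feedback loop with forward (K1*K2) and return K3; the result is T(s) itself (integer coefficients, no common factor, positive leading denominator coefficient)

Answer: (-6*s^2 + 5*s + 6)/(12*s^3 + 8*s^2 + 5*s - 14)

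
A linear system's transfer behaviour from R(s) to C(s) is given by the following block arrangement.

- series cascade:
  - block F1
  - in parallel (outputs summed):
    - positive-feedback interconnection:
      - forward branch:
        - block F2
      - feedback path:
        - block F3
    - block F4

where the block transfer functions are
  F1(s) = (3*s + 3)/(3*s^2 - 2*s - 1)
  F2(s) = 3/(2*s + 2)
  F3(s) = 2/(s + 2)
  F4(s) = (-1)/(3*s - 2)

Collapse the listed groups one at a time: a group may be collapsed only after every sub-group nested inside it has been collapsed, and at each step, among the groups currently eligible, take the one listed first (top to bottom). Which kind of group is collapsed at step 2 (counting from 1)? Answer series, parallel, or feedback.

Answer: parallel

Working:
(1) reduce the feedback loop with forward F2 and return F3
(2) parallel reduction of [F2/(1-F2*F3)], F4
(3) cascade F1, ([F2/(1-F2*F3)]+F4)
At step 2 the group reduced is parallel.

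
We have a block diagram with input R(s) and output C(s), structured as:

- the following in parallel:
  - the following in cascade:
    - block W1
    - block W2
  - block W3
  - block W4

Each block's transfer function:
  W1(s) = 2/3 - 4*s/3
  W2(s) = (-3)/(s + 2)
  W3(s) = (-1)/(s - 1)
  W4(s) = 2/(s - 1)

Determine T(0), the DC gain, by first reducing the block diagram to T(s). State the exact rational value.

Step 1 - multiply W1, W2 (series) -> (4*s - 2)/(s + 2)
Step 2 - reduce the parallel group (W1*W2), W3, W4 -> (4*s^2 - 5*s + 4)/(s^2 + s - 2)
The step-2 result is T(s). Setting s = 0: T(0) = 4/(-2) = -2.

Hence the answer: -2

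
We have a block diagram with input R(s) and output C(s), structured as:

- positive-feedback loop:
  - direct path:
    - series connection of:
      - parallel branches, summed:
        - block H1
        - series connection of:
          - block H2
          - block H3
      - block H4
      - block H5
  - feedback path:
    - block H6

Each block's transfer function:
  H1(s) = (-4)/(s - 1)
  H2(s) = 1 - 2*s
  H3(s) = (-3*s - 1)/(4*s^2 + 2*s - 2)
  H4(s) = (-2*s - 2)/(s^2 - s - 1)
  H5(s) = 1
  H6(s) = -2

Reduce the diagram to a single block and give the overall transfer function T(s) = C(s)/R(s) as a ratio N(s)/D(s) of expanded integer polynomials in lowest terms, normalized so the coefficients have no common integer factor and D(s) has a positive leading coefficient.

1. reduce the series chain H2, H3; result (3*s + 1)/(2*s + 2)
2. reduce the parallel group H1, (H2*H3); result (3*s^2 - 10*s - 9)/(2*s^2 - 2)
3. reduce the series chain (H1+(H2*H3)), H4, H5; result (-3*s^2 + 10*s + 9)/(s^3 - 2*s^2 + 1)
4. collapse the loop (((H1+(H2*H3))*H4*H5) forward, H6 return): this yields T(s), and no further normalization is needed

Final answer: (-3*s^2 + 10*s + 9)/(s^3 - 8*s^2 + 20*s + 19)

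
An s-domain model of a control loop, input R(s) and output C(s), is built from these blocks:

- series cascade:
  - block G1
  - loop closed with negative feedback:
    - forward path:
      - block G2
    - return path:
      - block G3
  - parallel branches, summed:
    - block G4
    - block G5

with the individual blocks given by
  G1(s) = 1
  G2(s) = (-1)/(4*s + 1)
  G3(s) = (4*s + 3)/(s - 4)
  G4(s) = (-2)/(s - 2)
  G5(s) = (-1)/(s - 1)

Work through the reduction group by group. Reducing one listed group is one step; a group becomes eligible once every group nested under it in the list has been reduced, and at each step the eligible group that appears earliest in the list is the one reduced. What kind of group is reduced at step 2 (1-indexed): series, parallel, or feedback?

Answer: parallel

Working:
Step 1. apply the feedback formula to G2, G3
Step 2. parallel reduction of G4, G5
Step 3. series reduction of G1, [G2/(1+G2*G3)], (G4+G5)
The group at step 2 is a parallel group.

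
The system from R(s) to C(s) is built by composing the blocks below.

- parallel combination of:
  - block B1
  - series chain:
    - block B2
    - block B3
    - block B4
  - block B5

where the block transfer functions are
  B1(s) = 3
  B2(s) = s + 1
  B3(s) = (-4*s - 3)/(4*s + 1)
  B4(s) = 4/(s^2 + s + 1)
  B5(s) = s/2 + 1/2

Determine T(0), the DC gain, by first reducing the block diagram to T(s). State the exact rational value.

Step 1. combine B2, B3, B4 in series, giving (-16*s^2 - 28*s - 12)/(4*s^3 + 5*s^2 + 5*s + 1)
Step 2. combine B1, (B2*B3*B4), B5 in parallel, giving (4*s^4 + 33*s^3 + 8*s^2 - 20*s - 17)/(8*s^3 + 10*s^2 + 10*s + 2)
That last expression is T(s); at s = 0 only the constant terms survive, so T(0) = -17/2.

Final answer: -17/2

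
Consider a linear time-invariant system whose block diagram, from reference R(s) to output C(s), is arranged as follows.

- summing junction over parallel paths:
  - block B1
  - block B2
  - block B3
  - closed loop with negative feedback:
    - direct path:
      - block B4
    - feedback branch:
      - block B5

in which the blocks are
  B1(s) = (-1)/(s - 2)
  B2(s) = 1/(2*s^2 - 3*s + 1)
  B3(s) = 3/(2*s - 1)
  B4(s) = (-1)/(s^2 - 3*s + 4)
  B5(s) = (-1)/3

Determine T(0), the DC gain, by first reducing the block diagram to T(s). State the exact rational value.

First reduce the diagram to T(s).

1. apply the feedback formula to B4, B5; result (-3)/(3*s^2 - 9*s + 13)
2. sum the parallel branches B1, B2, B3, [B4/(1+B4*B5)]; result (3*s^4 - 30*s^3 + 88*s^2 - 113*s + 45)/(6*s^5 - 39*s^4 + 110*s^3 - 160*s^2 + 109*s - 26)
Evaluating the step-2 result (the overall T(s)) at s = 0 gives T(0) = 45/(-26) = -45/26.

Answer: -45/26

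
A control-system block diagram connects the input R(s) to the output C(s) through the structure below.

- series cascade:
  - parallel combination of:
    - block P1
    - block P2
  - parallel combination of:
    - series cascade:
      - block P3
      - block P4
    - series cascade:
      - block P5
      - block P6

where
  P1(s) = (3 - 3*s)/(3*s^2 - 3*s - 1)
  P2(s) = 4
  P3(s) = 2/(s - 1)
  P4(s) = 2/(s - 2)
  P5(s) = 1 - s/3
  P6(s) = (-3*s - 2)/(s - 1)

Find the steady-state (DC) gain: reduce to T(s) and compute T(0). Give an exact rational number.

Step 1 - reduce the parallel group P1, P2: (12*s^2 - 15*s - 1)/(3*s^2 - 3*s - 1)
Step 2 - cascade P3, P4: 4/(s^2 - 3*s + 2)
Step 3 - series reduction of P5, P6: (3*s^2 - 7*s - 6)/(3*s - 3)
Step 4 - combine (P3*P4), (P5*P6) in parallel: (3*s^3 - 13*s^2 + 8*s + 24)/(3*s^2 - 9*s + 6)
Step 5 - multiply (P1+P2), ((P3*P4)+(P5*P6)) (series): (36*s^5 - 201*s^4 + 288*s^3 + 181*s^2 - 368*s - 24)/(9*s^4 - 36*s^3 + 42*s^2 - 9*s - 6)
That last expression is T(s); at s = 0 only the constant terms survive, so T(0) = -24/(-6) = 4.

Therefore the answer is 4.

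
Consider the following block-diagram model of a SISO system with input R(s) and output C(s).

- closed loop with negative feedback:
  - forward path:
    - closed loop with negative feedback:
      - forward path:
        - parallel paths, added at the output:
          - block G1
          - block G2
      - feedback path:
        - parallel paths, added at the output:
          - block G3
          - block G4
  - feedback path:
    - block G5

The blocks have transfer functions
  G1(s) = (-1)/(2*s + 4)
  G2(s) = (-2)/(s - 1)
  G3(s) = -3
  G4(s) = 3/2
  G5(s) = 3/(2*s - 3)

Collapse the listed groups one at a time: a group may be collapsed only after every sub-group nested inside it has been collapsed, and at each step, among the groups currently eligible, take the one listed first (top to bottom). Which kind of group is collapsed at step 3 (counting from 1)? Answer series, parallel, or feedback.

The answer is feedback.

Reasoning:
(1) sum the parallel branches G1, G2
(2) reduce the parallel group G3, G4
(3) reduce the feedback loop with forward (G1+G2) and return (G3+G4)
(4) reduce the feedback loop with forward [(G1+G2)/(1+(G1+G2)*(G3+G4))] and return G5
The group at step 3 is a feedback group.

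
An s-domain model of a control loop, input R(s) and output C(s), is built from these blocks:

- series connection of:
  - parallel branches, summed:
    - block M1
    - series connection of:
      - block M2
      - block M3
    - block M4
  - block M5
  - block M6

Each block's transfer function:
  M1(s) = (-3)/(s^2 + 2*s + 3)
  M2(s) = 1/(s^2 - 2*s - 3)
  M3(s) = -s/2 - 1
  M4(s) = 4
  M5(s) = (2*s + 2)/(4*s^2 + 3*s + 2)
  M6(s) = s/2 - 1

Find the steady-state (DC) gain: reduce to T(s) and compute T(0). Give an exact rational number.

Step 1 - reduce the series chain M2, M3 gives (-s - 2)/(2*s^2 - 4*s - 6)
Step 2 - combine M1, (M2*M3), M4 in parallel gives (8*s^4 - s^3 - 42*s^2 - 91*s - 60)/(2*s^4 - 8*s^2 - 24*s - 18)
Step 3 - cascade (M1+(M2*M3)+M4), M5, M6 gives (8*s^5 - 17*s^4 - 40*s^3 - 7*s^2 + 122*s + 120)/(8*s^5 - 2*s^4 - 26*s^3 - 94*s^2 - 66*s - 36)
Step 3 gives the overall T(s). Then T(0) = 120/(-36) = -10/3.

Hence the answer: -10/3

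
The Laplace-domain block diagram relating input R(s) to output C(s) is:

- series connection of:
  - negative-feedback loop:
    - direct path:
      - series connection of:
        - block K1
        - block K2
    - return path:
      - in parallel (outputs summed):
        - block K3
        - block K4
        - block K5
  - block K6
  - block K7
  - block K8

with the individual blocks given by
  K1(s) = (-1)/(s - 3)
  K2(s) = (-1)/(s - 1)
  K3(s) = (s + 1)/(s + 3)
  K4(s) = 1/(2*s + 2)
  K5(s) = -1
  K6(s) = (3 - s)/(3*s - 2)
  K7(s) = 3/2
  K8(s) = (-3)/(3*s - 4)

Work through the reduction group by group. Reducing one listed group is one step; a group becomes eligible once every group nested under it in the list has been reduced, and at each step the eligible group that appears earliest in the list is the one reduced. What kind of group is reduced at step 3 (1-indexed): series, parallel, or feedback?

The answer is feedback.

Reasoning:
Step 1: reduce the series chain K1, K2
Step 2: add K3, K4, K5 (parallel)
Step 3: apply the feedback formula to (K1*K2), (K3+K4+K5)
Step 4: multiply [(K1*K2)/(1+(K1*K2)*(K3+K4+K5))], K6, K7, K8 (series)
At step 3 the group reduced is feedback.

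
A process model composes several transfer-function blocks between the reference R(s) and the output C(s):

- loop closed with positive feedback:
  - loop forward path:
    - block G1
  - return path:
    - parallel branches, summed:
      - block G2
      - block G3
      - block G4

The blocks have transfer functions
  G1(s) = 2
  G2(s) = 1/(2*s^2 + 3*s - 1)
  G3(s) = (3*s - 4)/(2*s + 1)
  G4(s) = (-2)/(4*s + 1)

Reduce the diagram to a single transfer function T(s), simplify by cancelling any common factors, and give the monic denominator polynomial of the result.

First reduce the diagram to T(s).

Step 1: add G2, G3, G4 (parallel) -> (24*s^4 + 2*s^3 - 67*s^2 + 5*s + 7)/(16*s^4 + 36*s^3 + 12*s^2 - 3*s - 1)
Step 2: reduce the feedback loop with forward G1 and return (G2+G3+G4) -> (-32*s^4 - 72*s^3 - 24*s^2 + 6*s + 2)/(32*s^4 - 32*s^3 - 146*s^2 + 13*s + 15)
No further cancellation is possible in the step-2 result, so that is T(s). Its denominator becomes monic after dividing by the leading coefficient 32.

Answer: s^4 - s^3 - 73*s^2/16 + 13*s/32 + 15/32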